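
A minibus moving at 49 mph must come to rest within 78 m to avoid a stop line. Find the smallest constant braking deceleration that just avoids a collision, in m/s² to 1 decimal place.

Required deceleration ≈ 3.1 m/s²

49 mph × 0.44704 = 21.9050 m/s.
v² = 2a·d ⇒ a = v²/(2d) = 21.9050² / (2 × 78.000) = 479.829 / 156.000 = 3.0758 m/s².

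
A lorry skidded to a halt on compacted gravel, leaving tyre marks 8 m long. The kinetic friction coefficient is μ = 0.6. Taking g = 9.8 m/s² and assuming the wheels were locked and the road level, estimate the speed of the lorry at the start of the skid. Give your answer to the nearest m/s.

Initial speed ≈ 10 m/s

Deceleration a = μg = 0.6 × 9.8 = 5.880 m/s².
v = √(2a·d) = √(2 × 5.880 × 8) = √94.080 = 9.6995 m/s.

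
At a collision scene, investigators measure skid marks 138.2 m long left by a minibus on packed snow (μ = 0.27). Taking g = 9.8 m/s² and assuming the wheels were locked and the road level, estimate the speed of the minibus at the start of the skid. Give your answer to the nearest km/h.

Deceleration a = μg = 0.27 × 9.8 = 2.646 m/s².
v = √(2a·d) = √(2 × 2.646 × 138.2) = √731.354 = 27.0436 m/s.
= 27.0436 × 3.6 = 97.357 km/h.

Initial speed ≈ 97 km/h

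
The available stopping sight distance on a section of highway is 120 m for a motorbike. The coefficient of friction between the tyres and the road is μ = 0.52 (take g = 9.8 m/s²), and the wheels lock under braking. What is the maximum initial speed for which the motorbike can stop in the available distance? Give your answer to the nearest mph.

Maximum speed ≈ 78 mph

a = μg = 0.52 × 9.8 = 5.096 m/s².
v²/(2a) = d ⇒ v = √(2 × 5.096 × 120) = √1223.04 = 34.9720 m/s.
34.9720 m/s ÷ 0.44704 = 78.230 mph.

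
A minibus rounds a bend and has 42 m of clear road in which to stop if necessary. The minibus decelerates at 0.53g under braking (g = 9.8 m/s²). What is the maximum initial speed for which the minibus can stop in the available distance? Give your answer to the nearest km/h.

Maximum speed ≈ 75 km/h

a = 0.53 × 9.8 = 5.194 m/s².
v²/(2a) = d ⇒ v = √(2 × 5.194 × 42) = √436.30 = 20.8878 m/s.
20.8878 m/s × 3.6 = 75.196 km/h.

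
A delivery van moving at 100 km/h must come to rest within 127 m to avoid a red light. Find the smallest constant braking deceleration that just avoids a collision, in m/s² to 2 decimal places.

Required deceleration ≈ 3.04 m/s²

100 km/h ÷ 3.6 = 27.7778 m/s.
v² = 2a·d ⇒ a = v²/(2d) = 27.7778² / (2 × 127.000) = 771.606 / 254.000 = 3.0378 m/s².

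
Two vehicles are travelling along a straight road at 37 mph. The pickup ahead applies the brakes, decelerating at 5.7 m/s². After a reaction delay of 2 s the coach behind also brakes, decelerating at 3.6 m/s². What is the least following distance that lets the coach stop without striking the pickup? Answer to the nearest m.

Minimum gap ≈ 47 m

37 mph × 0.44704 = 16.5405 m/s.
Leader travels v²/(2a_L) = 273.588 / 11.400 = 23.999 m before stopping.
Follower covers v·t_r = 16.5405 × 2 = 33.081 m while reacting, then v²/(2a_F) = 273.588 / 7.200 = 37.998 m while braking, for a total of 33.081 + 37.998 = 71.079 m.
Since a_F ≤ a_L and the follower starts braking later, the follower is never slower than the leader, so the closest approach is when both have stopped.
Minimum gap = 71.079 − 23.999 = 47.080 m.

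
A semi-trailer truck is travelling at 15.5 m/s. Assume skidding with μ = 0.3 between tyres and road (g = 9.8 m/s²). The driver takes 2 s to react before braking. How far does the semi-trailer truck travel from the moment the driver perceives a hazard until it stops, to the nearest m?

Total stopping distance ≈ 72 m

a = μg = 0.3 × 9.8 = 2.940 m/s².
Reaction distance = v·t_r = 15.5000 × 2 = 31.000 m.
Braking distance = v²/(2a) = 15.5000² / (2 × 2.940) = 240.250 / 5.880 = 40.859 m.
Total = 31.000 + 40.859 = 71.859 m.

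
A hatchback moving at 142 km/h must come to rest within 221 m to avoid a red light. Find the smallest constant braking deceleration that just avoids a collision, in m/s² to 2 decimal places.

Required deceleration ≈ 3.52 m/s²

142 km/h ÷ 3.6 = 39.4444 m/s.
v² = 2a·d ⇒ a = v²/(2d) = 39.4444² / (2 × 221.000) = 1555.861 / 442.000 = 3.5200 m/s².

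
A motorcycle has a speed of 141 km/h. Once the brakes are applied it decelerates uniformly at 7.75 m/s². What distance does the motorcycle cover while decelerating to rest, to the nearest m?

Braking distance ≈ 99 m

141 km/h ÷ 3.6 = 39.1667 m/s.
Braking distance = v²/(2a) = 39.1667² / (2 × 7.750) = 1534.030 / 15.500 = 98.970 m.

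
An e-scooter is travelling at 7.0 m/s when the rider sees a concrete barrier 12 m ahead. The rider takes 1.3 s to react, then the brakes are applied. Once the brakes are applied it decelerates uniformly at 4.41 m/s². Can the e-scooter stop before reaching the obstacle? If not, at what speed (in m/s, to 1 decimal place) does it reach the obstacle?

No — it strikes the obstacle at 4.8 m/s

Reaction distance = 7.0000 × 1.3 = 9.100 m.
Braking distance needed to stop: v²/(2a) = 49.000 / 8.820 = 5.556 m, so total needed = 9.100 + 5.556 = 14.656 m > 12 m — it cannot stop.
Distance remaining when braking begins: 12 − 9.100 = 2.900 m.
v² = v₀² − 2a·d = 49.000 − 2 × 4.410 × 2.900 = 23.422 m²/s².
v = √23.422 = 4.840 m/s.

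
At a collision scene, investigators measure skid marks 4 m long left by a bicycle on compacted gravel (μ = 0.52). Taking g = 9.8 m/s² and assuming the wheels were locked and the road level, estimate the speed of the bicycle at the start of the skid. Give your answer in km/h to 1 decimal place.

Deceleration a = μg = 0.52 × 9.8 = 5.096 m/s².
v = √(2a·d) = √(2 × 5.096 × 4) = √40.768 = 6.3850 m/s.
= 6.3850 × 3.6 = 22.986 km/h.

Initial speed ≈ 23.0 km/h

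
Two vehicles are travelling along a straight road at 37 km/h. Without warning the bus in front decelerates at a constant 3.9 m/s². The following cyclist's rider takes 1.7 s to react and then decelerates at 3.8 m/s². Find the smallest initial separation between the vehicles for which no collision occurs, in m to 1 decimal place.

37 km/h ÷ 3.6 = 10.2778 m/s.
Leader travels v²/(2a_L) = 105.633 / 7.800 = 13.543 m before stopping.
Follower covers v·t_r = 10.2778 × 1.7 = 17.472 m while reacting, then v²/(2a_F) = 105.633 / 7.600 = 13.899 m while braking, for a total of 17.472 + 13.899 = 31.371 m.
Since a_F ≤ a_L and the follower starts braking later, the follower is never slower than the leader, so the closest approach is when both have stopped.
Minimum gap = 31.371 − 13.543 = 17.828 m.

Minimum gap ≈ 17.8 m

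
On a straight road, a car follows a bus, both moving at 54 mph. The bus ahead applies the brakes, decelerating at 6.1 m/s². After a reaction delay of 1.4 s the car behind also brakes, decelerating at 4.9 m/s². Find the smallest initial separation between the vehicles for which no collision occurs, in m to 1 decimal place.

Minimum gap ≈ 45.5 m

54 mph × 0.44704 = 24.1402 m/s.
Leader travels v²/(2a_L) = 582.749 / 12.200 = 47.766 m before stopping.
Follower covers v·t_r = 24.1402 × 1.4 = 33.796 m while reacting, then v²/(2a_F) = 582.749 / 9.800 = 59.464 m while braking, for a total of 33.796 + 59.464 = 93.260 m.
Since a_F ≤ a_L and the follower starts braking later, the follower is never slower than the leader, so the closest approach is when both have stopped.
Minimum gap = 93.260 − 47.766 = 45.494 m.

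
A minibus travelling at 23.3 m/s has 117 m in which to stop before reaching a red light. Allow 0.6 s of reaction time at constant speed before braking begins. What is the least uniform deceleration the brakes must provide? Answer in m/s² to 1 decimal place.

Distance covered during reaction = 23.3000 × 0.6 = 13.980 m.
Distance available for braking: 117 − 13.980 = 103.020 m.
v² = 2a·d ⇒ a = v²/(2d) = 23.3000² / (2 × 103.020) = 542.890 / 206.040 = 2.6349 m/s².

Required deceleration ≈ 2.6 m/s²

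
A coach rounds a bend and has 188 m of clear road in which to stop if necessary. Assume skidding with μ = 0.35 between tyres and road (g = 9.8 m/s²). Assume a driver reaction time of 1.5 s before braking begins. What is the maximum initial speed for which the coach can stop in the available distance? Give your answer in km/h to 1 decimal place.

a = μg = 0.35 × 9.8 = 3.430 m/s².
Stopping distance: v·t_r + v²/(2a) = 188 with t_r = 1.5 s and a = 3.430 m/s².
So v² + 10.290 v − 1289.68 = 0.
Positive root: v = −a·t_r + √((a·t_r)² + 2a·d) = −5.145 + √(26.471 + 1289.68) = 31.1338 m/s.
31.1338 m/s × 3.6 = 112.082 km/h.

Maximum speed ≈ 112.1 km/h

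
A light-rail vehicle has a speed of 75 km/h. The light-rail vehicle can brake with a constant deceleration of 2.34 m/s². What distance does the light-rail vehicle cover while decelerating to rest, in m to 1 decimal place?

75 km/h ÷ 3.6 = 20.8333 m/s.
Braking distance = v²/(2a) = 20.8333² / (2 × 2.340) = 434.026 / 4.680 = 92.741 m.

Braking distance ≈ 92.7 m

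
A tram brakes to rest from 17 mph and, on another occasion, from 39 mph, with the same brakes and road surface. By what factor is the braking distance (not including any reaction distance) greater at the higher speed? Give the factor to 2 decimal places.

Factor ≈ 5.26

Braking distance d = v²/(2a), so with a fixed, d ∝ v².
Factor = (39/17)² = 2.2941² = 5.2629.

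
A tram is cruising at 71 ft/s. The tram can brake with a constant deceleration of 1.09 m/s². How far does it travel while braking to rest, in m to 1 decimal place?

Braking distance ≈ 214.8 m

71 ft/s × 0.3048 = 21.6408 m/s.
Braking distance = v²/(2a) = 21.6408² / (2 × 1.090) = 468.324 / 2.180 = 214.828 m.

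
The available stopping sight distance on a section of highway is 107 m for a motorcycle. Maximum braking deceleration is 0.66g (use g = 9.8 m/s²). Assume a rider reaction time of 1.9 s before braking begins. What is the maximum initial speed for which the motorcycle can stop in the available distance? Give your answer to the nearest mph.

a = 0.66 × 9.8 = 6.468 m/s².
Stopping distance: v·t_r + v²/(2a) = 107 with t_r = 1.9 s and a = 6.468 m/s².
So v² + 24.578 v − 1384.15 = 0.
Positive root: v = −a·t_r + √((a·t_r)² + 2a·d) = −12.289 + √(151.020 + 1384.15) = 26.8922 m/s.
26.8922 m/s ÷ 0.44704 = 60.156 mph.

Maximum speed ≈ 60 mph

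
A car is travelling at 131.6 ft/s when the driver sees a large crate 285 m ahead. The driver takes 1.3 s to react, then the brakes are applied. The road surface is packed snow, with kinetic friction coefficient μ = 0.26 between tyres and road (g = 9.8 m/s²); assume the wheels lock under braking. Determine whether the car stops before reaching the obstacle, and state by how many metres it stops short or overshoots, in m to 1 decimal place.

131.6 ft/s × 0.3048 = 40.1117 m/s.
a = μg = 0.26 × 9.8 = 2.548 m/s².
Reaction distance = 40.1117 × 1.3 = 52.145 m.
Braking distance = v²/(2a) = 1608.948 / 5.096 = 315.728 m.
Total stopping distance = 52.145 + 315.728 = 367.873 m, vs 285 m available — it cannot stop in time and overshoots by 367.873 − 285 = 82.873 m.

No — it overshoots by 82.9 m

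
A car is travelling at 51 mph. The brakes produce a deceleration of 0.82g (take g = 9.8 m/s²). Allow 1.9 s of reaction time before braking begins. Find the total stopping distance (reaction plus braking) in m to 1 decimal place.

51 mph × 0.44704 = 22.7990 m/s.
a = 0.82 × 9.8 = 8.036 m/s².
Reaction distance = v·t_r = 22.7990 × 1.9 = 43.318 m.
Braking distance = v²/(2a) = 22.7990² / (2 × 8.036) = 519.794 / 16.072 = 32.342 m.
Total = 43.318 + 32.342 = 75.660 m.

Total stopping distance ≈ 75.7 m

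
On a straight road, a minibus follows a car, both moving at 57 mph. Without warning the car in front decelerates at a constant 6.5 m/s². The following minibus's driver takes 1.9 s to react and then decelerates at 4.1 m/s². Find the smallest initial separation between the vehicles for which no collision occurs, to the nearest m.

Minimum gap ≈ 78 m

57 mph × 0.44704 = 25.4813 m/s.
Leader travels v²/(2a_L) = 649.297 / 13.000 = 49.946 m before stopping.
Follower covers v·t_r = 25.4813 × 1.9 = 48.414 m while reacting, then v²/(2a_F) = 649.297 / 8.200 = 79.183 m while braking, for a total of 48.414 + 79.183 = 127.597 m.
Since a_F ≤ a_L and the follower starts braking later, the follower is never slower than the leader, so the closest approach is when both have stopped.
Minimum gap = 127.597 − 49.946 = 77.651 m.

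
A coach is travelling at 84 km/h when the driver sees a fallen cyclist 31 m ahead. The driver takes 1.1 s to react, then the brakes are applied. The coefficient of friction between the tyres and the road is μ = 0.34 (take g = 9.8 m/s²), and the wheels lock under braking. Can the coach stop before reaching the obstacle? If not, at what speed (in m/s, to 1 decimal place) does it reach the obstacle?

84 km/h ÷ 3.6 = 23.3333 m/s.
a = μg = 0.34 × 9.8 = 3.332 m/s².
Reaction distance = 23.3333 × 1.1 = 25.667 m.
Braking distance needed to stop: v²/(2a) = 544.443 / 6.664 = 81.699 m, so total needed = 25.667 + 81.699 = 107.366 m > 31 m — it cannot stop.
Distance remaining when braking begins: 31 − 25.667 = 5.333 m.
v² = v₀² − 2a·d = 544.443 − 2 × 3.332 × 5.333 = 508.904 m²/s².
v = √508.904 = 22.559 m/s.

No — it strikes the obstacle at 22.6 m/s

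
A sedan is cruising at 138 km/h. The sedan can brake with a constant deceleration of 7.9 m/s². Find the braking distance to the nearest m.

138 km/h ÷ 3.6 = 38.3333 m/s.
Braking distance = v²/(2a) = 38.3333² / (2 × 7.900) = 1469.442 / 15.800 = 93.003 m.

Braking distance ≈ 93 m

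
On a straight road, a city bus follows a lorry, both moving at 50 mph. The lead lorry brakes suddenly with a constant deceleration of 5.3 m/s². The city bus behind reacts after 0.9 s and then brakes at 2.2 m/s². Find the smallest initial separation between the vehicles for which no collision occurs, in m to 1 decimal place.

Minimum gap ≈ 86.5 m

50 mph × 0.44704 = 22.3520 m/s.
Leader travels v²/(2a_L) = 499.612 / 10.600 = 47.133 m before stopping.
Follower covers v·t_r = 22.3520 × 0.9 = 20.117 m while reacting, then v²/(2a_F) = 499.612 / 4.400 = 113.548 m while braking, for a total of 20.117 + 113.548 = 133.665 m.
Since a_F ≤ a_L and the follower starts braking later, the follower is never slower than the leader, so the closest approach is when both have stopped.
Minimum gap = 133.665 − 47.133 = 86.532 m.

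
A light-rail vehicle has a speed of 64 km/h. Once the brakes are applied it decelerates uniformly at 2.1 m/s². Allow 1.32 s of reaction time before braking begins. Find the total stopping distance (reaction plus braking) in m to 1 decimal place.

64 km/h ÷ 3.6 = 17.7778 m/s.
Reaction distance = v·t_r = 17.7778 × 1.32 = 23.467 m.
Braking distance = v²/(2a) = 17.7778² / (2 × 2.100) = 316.050 / 4.200 = 75.250 m.
Total = 23.467 + 75.250 = 98.717 m.

Total stopping distance ≈ 98.7 m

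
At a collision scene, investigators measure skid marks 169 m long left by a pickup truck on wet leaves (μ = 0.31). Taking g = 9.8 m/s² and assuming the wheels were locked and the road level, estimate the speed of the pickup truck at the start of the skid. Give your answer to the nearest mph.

Initial speed ≈ 72 mph

Deceleration a = μg = 0.31 × 9.8 = 3.038 m/s².
v = √(2a·d) = √(2 × 3.038 × 169) = √1026.844 = 32.0444 m/s.
= 32.0444 ÷ 0.44704 = 71.681 mph.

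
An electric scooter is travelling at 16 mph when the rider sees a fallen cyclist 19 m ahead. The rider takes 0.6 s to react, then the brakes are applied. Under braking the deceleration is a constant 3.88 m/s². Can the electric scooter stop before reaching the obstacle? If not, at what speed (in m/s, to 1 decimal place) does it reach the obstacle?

16 mph × 0.44704 = 7.1526 m/s.
Reaction distance = 7.1526 × 0.6 = 4.292 m.
Braking distance = v²/(2a) = 51.160 / 7.760 = 6.593 m.
Total stopping distance = 4.292 + 6.593 = 10.885 m, vs 19 m available — it stops with 19 − 10.885 = 8.115 m to spare.

Yes — it stops about 8.1 m short of the obstacle, so it never reaches it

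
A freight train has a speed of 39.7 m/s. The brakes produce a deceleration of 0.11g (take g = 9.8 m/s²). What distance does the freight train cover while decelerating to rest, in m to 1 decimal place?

a = 0.11 × 9.8 = 1.078 m/s².
Braking distance = v²/(2a) = 39.7000² / (2 × 1.078) = 1576.090 / 2.156 = 731.025 m.

Braking distance ≈ 731.0 m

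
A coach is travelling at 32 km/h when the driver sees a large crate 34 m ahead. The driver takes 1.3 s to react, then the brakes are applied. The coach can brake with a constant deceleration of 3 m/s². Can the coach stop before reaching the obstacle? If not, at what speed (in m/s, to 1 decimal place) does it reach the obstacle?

32 km/h ÷ 3.6 = 8.8889 m/s.
Reaction distance = 8.8889 × 1.3 = 11.556 m.
Braking distance = v²/(2a) = 79.013 / 6.000 = 13.169 m.
Total stopping distance = 11.556 + 13.169 = 24.725 m, vs 34 m available — it stops with 34 − 24.725 = 9.275 m to spare.

Yes — it stops about 9.3 m short of the obstacle, so it never reaches it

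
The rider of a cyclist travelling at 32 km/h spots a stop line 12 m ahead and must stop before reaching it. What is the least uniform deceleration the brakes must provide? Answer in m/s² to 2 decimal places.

32 km/h ÷ 3.6 = 8.8889 m/s.
v² = 2a·d ⇒ a = v²/(2d) = 8.8889² / (2 × 12.000) = 79.013 / 24.000 = 3.2922 m/s².

Required deceleration ≈ 3.29 m/s²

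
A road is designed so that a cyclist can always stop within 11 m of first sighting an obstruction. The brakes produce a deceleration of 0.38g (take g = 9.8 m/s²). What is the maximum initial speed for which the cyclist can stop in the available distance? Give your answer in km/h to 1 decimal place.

Maximum speed ≈ 32.6 km/h

a = 0.38 × 9.8 = 3.724 m/s².
v²/(2a) = d ⇒ v = √(2 × 3.724 × 11) = √81.93 = 9.0515 m/s.
9.0515 m/s × 3.6 = 32.585 km/h.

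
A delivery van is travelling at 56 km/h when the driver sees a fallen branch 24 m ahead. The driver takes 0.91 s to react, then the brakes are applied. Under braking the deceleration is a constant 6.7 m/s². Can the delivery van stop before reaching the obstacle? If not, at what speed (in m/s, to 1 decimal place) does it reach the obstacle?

No — it strikes the obstacle at 10.5 m/s

56 km/h ÷ 3.6 = 15.5556 m/s.
Reaction distance = 15.5556 × 0.91 = 14.156 m.
Braking distance needed to stop: v²/(2a) = 241.977 / 13.400 = 18.058 m, so total needed = 14.156 + 18.058 = 32.214 m > 24 m — it cannot stop.
Distance remaining when braking begins: 24 − 14.156 = 9.844 m.
v² = v₀² − 2a·d = 241.977 − 2 × 6.700 × 9.844 = 110.067 m²/s².
v = √110.067 = 10.491 m/s.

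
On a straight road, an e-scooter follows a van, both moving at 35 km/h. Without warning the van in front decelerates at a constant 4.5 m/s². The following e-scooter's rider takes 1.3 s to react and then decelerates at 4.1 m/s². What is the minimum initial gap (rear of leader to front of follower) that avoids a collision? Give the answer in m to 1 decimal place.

35 km/h ÷ 3.6 = 9.7222 m/s.
Leader travels v²/(2a_L) = 94.521 / 9.000 = 10.502 m before stopping.
Follower covers v·t_r = 9.7222 × 1.3 = 12.639 m while reacting, then v²/(2a_F) = 94.521 / 8.200 = 11.527 m while braking, for a total of 12.639 + 11.527 = 24.166 m.
Since a_F ≤ a_L and the follower starts braking later, the follower is never slower than the leader, so the closest approach is when both have stopped.
Minimum gap = 24.166 − 10.502 = 13.664 m.

Minimum gap ≈ 13.7 m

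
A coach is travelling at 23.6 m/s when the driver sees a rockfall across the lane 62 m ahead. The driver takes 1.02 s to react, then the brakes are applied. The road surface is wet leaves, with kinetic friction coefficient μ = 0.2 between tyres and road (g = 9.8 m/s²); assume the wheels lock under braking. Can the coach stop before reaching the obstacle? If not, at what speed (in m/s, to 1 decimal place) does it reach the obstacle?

No — it strikes the obstacle at 20.2 m/s

a = μg = 0.2 × 9.8 = 1.960 m/s².
Reaction distance = 23.6000 × 1.02 = 24.072 m.
Braking distance needed to stop: v²/(2a) = 556.960 / 3.920 = 142.082 m, so total needed = 24.072 + 142.082 = 166.154 m > 62 m — it cannot stop.
Distance remaining when braking begins: 62 − 24.072 = 37.928 m.
v² = v₀² − 2a·d = 556.960 − 2 × 1.960 × 37.928 = 408.282 m²/s².
v = √408.282 = 20.206 m/s.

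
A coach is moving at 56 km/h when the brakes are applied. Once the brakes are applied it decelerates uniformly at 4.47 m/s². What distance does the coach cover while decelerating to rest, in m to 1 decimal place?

56 km/h ÷ 3.6 = 15.5556 m/s.
Braking distance = v²/(2a) = 15.5556² / (2 × 4.470) = 241.977 / 8.940 = 27.067 m.

Braking distance ≈ 27.1 m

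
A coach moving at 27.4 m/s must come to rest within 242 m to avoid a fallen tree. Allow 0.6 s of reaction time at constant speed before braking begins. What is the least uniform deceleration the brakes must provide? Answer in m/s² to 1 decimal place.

Required deceleration ≈ 1.7 m/s²

Distance covered during reaction = 27.4000 × 0.6 = 16.440 m.
Distance available for braking: 242 − 16.440 = 225.560 m.
v² = 2a·d ⇒ a = v²/(2d) = 27.4000² / (2 × 225.560) = 750.760 / 451.120 = 1.6642 m/s².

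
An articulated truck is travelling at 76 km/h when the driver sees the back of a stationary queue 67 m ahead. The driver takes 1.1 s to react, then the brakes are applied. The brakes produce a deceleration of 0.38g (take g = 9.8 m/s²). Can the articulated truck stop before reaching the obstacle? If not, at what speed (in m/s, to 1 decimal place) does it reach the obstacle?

No — it strikes the obstacle at 10.9 m/s

76 km/h ÷ 3.6 = 21.1111 m/s.
a = 0.38 × 9.8 = 3.724 m/s².
Reaction distance = 21.1111 × 1.1 = 23.222 m.
Braking distance needed to stop: v²/(2a) = 445.679 / 7.448 = 59.839 m, so total needed = 23.222 + 59.839 = 83.061 m > 67 m — it cannot stop.
Distance remaining when braking begins: 67 − 23.222 = 43.778 m.
v² = v₀² − 2a·d = 445.679 − 2 × 3.724 × 43.778 = 119.620 m²/s².
v = √119.620 = 10.937 m/s.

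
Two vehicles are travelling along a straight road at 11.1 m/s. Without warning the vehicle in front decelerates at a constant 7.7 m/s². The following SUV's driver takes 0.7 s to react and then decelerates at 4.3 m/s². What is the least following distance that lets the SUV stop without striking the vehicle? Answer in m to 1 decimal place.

Minimum gap ≈ 14.1 m

Leader travels v²/(2a_L) = 123.210 / 15.400 = 8.001 m before stopping.
Follower covers v·t_r = 11.1000 × 0.7 = 7.770 m while reacting, then v²/(2a_F) = 123.210 / 8.600 = 14.327 m while braking, for a total of 7.770 + 14.327 = 22.097 m.
Since a_F ≤ a_L and the follower starts braking later, the follower is never slower than the leader, so the closest approach is when both have stopped.
Minimum gap = 22.097 − 8.001 = 14.096 m.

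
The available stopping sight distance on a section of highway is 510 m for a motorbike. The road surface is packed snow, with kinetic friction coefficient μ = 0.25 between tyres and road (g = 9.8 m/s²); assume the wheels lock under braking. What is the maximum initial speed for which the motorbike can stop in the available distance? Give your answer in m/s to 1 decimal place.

a = μg = 0.25 × 9.8 = 2.450 m/s².
v²/(2a) = d ⇒ v = √(2 × 2.450 × 510) = √2499.00 = 49.9900 m/s.

Maximum speed ≈ 50.0 m/s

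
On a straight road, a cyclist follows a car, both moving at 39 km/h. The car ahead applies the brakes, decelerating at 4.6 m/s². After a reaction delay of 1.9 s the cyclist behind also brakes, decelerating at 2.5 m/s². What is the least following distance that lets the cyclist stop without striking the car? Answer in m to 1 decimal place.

39 km/h ÷ 3.6 = 10.8333 m/s.
Leader travels v²/(2a_L) = 117.360 / 9.200 = 12.757 m before stopping.
Follower covers v·t_r = 10.8333 × 1.9 = 20.583 m while reacting, then v²/(2a_F) = 117.360 / 5.000 = 23.472 m while braking, for a total of 20.583 + 23.472 = 44.055 m.
Since a_F ≤ a_L and the follower starts braking later, the follower is never slower than the leader, so the closest approach is when both have stopped.
Minimum gap = 44.055 − 12.757 = 31.298 m.

Minimum gap ≈ 31.3 m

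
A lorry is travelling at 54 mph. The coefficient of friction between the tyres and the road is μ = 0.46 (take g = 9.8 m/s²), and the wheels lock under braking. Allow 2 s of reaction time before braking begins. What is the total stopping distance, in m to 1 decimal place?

Total stopping distance ≈ 112.9 m

54 mph × 0.44704 = 24.1402 m/s.
a = μg = 0.46 × 9.8 = 4.508 m/s².
Reaction distance = v·t_r = 24.1402 × 2 = 48.280 m.
Braking distance = v²/(2a) = 24.1402² / (2 × 4.508) = 582.749 / 9.016 = 64.635 m.
Total = 48.280 + 64.635 = 112.915 m.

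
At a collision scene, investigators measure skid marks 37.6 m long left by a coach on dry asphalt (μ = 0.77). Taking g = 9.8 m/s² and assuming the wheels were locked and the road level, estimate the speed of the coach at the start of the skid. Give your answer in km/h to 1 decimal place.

Deceleration a = μg = 0.77 × 9.8 = 7.546 m/s².
v = √(2a·d) = √(2 × 7.546 × 37.6) = √567.459 = 23.8214 m/s.
= 23.8214 × 3.6 = 85.757 km/h.

Initial speed ≈ 85.8 km/h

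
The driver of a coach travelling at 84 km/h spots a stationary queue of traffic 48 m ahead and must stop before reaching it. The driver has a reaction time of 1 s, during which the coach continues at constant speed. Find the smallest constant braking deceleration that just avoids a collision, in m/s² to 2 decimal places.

Required deceleration ≈ 11.04 m/s²

84 km/h ÷ 3.6 = 23.3333 m/s.
Distance covered during reaction = 23.3333 × 1 = 23.333 m.
Distance available for braking: 48 − 23.333 = 24.667 m.
v² = 2a·d ⇒ a = v²/(2d) = 23.3333² / (2 × 24.667) = 544.443 / 49.334 = 11.0359 m/s².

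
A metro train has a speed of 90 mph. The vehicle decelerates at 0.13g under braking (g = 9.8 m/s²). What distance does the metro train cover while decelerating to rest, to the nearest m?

90 mph × 0.44704 = 40.2336 m/s.
a = 0.13 × 9.8 = 1.274 m/s².
Braking distance = v²/(2a) = 40.2336² / (2 × 1.274) = 1618.743 / 2.548 = 635.299 m.

Braking distance ≈ 635 m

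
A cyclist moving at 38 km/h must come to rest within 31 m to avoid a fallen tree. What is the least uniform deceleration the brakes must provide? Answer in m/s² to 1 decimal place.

38 km/h ÷ 3.6 = 10.5556 m/s.
v² = 2a·d ⇒ a = v²/(2d) = 10.5556² / (2 × 31.000) = 111.421 / 62.000 = 1.7971 m/s².

Required deceleration ≈ 1.8 m/s²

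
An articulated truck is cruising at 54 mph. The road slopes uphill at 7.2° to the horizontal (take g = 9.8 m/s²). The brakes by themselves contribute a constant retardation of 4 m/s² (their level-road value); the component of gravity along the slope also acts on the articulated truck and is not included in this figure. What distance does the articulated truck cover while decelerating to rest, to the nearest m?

54 mph × 0.44704 = 24.1402 m/s.
Gravity along the uphill slope adds to the braking deceleration: a_eff = 4.000 + 9.8·sin 7.2° = 4.000 + 1.228 = 5.228 m/s².
Braking distance = v²/(2a) = 24.1402² / (2 × 5.228) = 582.749 / 10.456 = 55.733 m.

Braking distance ≈ 56 m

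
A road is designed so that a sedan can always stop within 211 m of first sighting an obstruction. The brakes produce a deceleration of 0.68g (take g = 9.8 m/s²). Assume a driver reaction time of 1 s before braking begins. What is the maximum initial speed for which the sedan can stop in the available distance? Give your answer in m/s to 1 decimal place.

a = 0.68 × 9.8 = 6.664 m/s².
Stopping distance: v·t_r + v²/(2a) = 211 with t_r = 1 s and a = 6.664 m/s².
So v² + 13.328 v − 2812.21 = 0.
Positive root: v = −a·t_r + √((a·t_r)² + 2a·d) = −6.664 + √(44.409 + 2812.21) = 46.7833 m/s.

Maximum speed ≈ 46.8 m/s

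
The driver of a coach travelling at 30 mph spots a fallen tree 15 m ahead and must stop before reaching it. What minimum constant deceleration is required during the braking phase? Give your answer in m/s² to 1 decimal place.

Required deceleration ≈ 6.0 m/s²

30 mph × 0.44704 = 13.4112 m/s.
v² = 2a·d ⇒ a = v²/(2d) = 13.4112² / (2 × 15.000) = 179.860 / 30.000 = 5.9953 m/s².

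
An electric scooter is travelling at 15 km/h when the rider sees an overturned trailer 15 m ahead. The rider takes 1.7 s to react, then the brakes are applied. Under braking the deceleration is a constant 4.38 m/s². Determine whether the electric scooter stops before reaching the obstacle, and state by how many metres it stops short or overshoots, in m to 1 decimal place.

Yes — it stops 5.9 m short of the obstacle

15 km/h ÷ 3.6 = 4.1667 m/s.
Reaction distance = 4.1667 × 1.7 = 7.083 m.
Braking distance = v²/(2a) = 17.361 / 8.760 = 1.982 m.
Total stopping distance = 7.083 + 1.982 = 9.065 m, vs 15 m available — it stops with 15 − 9.065 = 5.935 m to spare.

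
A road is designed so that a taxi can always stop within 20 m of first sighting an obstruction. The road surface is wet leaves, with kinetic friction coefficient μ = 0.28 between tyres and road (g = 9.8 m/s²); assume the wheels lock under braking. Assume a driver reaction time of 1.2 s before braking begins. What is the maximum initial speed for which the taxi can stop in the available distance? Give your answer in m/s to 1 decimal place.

a = μg = 0.28 × 9.8 = 2.744 m/s².
Stopping distance: v·t_r + v²/(2a) = 20 with t_r = 1.2 s and a = 2.744 m/s².
So v² + 6.586 v − 109.76 = 0.
Positive root: v = −a·t_r + √((a·t_r)² + 2a·d) = −3.293 + √(10.844 + 109.76) = 7.6890 m/s.

Maximum speed ≈ 7.7 m/s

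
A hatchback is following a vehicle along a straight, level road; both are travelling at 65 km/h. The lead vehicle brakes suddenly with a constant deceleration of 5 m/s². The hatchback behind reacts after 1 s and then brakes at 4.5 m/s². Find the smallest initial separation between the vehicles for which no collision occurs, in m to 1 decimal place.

Minimum gap ≈ 21.7 m

65 km/h ÷ 3.6 = 18.0556 m/s.
Leader travels v²/(2a_L) = 326.005 / 10.000 = 32.600 m before stopping.
Follower covers v·t_r = 18.0556 × 1 = 18.056 m while reacting, then v²/(2a_F) = 326.005 / 9.000 = 36.223 m while braking, for a total of 18.056 + 36.223 = 54.279 m.
Since a_F ≤ a_L and the follower starts braking later, the follower is never slower than the leader, so the closest approach is when both have stopped.
Minimum gap = 54.279 − 32.600 = 21.679 m.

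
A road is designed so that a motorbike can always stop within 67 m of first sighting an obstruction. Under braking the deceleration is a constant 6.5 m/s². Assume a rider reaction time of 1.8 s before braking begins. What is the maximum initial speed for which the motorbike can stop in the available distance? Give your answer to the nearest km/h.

Maximum speed ≈ 72 km/h

Stopping distance: v·t_r + v²/(2a) = 67 with t_r = 1.8 s and a = 6.500 m/s².
So v² + 23.400 v − 871.00 = 0.
Positive root: v = −a·t_r + √((a·t_r)² + 2a·d) = −11.700 + √(136.890 + 871.00) = 20.0473 m/s.
20.0473 m/s × 3.6 = 72.170 km/h.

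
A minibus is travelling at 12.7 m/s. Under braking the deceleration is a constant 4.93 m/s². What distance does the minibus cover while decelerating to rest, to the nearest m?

Braking distance = v²/(2a) = 12.7000² / (2 × 4.930) = 161.290 / 9.860 = 16.358 m.

Braking distance ≈ 16 m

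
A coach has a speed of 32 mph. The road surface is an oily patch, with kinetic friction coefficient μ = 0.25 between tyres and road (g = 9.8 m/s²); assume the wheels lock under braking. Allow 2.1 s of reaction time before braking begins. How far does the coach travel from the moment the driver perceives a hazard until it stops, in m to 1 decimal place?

32 mph × 0.44704 = 14.3053 m/s.
a = μg = 0.25 × 9.8 = 2.450 m/s².
Reaction distance = v·t_r = 14.3053 × 2.1 = 30.041 m.
Braking distance = v²/(2a) = 14.3053² / (2 × 2.450) = 204.642 / 4.900 = 41.764 m.
Total = 30.041 + 41.764 = 71.805 m.

Total stopping distance ≈ 71.8 m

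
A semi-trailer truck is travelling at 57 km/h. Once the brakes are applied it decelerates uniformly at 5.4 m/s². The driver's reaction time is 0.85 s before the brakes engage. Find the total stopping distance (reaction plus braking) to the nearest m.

Total stopping distance ≈ 37 m

57 km/h ÷ 3.6 = 15.8333 m/s.
Reaction distance = v·t_r = 15.8333 × 0.85 = 13.458 m.
Braking distance = v²/(2a) = 15.8333² / (2 × 5.400) = 250.693 / 10.800 = 23.212 m.
Total = 13.458 + 23.212 = 36.670 m.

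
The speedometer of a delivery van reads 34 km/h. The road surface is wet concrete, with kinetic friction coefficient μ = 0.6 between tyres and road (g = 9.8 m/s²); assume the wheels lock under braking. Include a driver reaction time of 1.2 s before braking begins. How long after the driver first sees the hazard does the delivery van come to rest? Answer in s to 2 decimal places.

Total time ≈ 2.81 s

34 km/h ÷ 3.6 = 9.4444 m/s.
a = μg = 0.6 × 9.8 = 5.880 m/s².
Braking time = v/a = 9.4444 / 5.880 = 1.606 s.
Total = 1.2 + 1.606 = 2.806 s.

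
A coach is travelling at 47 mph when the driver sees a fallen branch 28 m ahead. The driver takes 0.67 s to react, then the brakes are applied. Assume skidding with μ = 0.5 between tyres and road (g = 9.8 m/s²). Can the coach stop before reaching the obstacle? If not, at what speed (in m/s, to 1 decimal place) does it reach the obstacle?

No — it strikes the obstacle at 17.5 m/s

47 mph × 0.44704 = 21.0109 m/s.
a = μg = 0.5 × 9.8 = 4.900 m/s².
Reaction distance = 21.0109 × 0.67 = 14.077 m.
Braking distance needed to stop: v²/(2a) = 441.458 / 9.800 = 45.047 m, so total needed = 14.077 + 45.047 = 59.124 m > 28 m — it cannot stop.
Distance remaining when braking begins: 28 − 14.077 = 13.923 m.
v² = v₀² − 2a·d = 441.458 − 2 × 4.900 × 13.923 = 305.013 m²/s².
v = √305.013 = 17.465 m/s.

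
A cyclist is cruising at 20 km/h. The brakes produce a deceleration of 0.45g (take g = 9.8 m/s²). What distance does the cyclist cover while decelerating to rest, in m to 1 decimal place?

Braking distance ≈ 3.5 m

20 km/h ÷ 3.6 = 5.5556 m/s.
a = 0.45 × 9.8 = 4.410 m/s².
Braking distance = v²/(2a) = 5.5556² / (2 × 4.410) = 30.865 / 8.820 = 3.499 m.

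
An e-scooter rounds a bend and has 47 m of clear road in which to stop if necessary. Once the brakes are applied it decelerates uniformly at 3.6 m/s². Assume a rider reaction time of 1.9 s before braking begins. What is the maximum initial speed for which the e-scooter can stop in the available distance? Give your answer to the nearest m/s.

Maximum speed ≈ 13 m/s

Stopping distance: v·t_r + v²/(2a) = 47 with t_r = 1.9 s and a = 3.600 m/s².
So v² + 13.680 v − 338.40 = 0.
Positive root: v = −a·t_r + √((a·t_r)² + 2a·d) = −6.840 + √(46.786 + 338.40) = 12.7862 m/s.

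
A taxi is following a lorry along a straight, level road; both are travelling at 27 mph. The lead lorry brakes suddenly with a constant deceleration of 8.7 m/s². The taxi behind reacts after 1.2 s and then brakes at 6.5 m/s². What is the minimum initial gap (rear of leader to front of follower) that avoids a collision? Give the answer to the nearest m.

Minimum gap ≈ 17 m

27 mph × 0.44704 = 12.0701 m/s.
Leader travels v²/(2a_L) = 145.687 / 17.400 = 8.373 m before stopping.
Follower covers v·t_r = 12.0701 × 1.2 = 14.484 m while reacting, then v²/(2a_F) = 145.687 / 13.000 = 11.207 m while braking, for a total of 14.484 + 11.207 = 25.691 m.
Since a_F ≤ a_L and the follower starts braking later, the follower is never slower than the leader, so the closest approach is when both have stopped.
Minimum gap = 25.691 − 8.373 = 17.318 m.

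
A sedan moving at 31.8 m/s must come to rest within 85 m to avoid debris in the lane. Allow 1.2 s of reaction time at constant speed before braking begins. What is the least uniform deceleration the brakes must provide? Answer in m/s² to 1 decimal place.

Required deceleration ≈ 10.8 m/s²

Distance covered during reaction = 31.8000 × 1.2 = 38.160 m.
Distance available for braking: 85 − 38.160 = 46.840 m.
v² = 2a·d ⇒ a = v²/(2d) = 31.8000² / (2 × 46.840) = 1011.240 / 93.680 = 10.7946 m/s².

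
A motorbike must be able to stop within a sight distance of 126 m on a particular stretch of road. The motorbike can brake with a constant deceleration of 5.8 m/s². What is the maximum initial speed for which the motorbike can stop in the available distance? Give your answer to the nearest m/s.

Maximum speed ≈ 38 m/s

v²/(2a) = d ⇒ v = √(2 × 5.800 × 126) = √1461.60 = 38.2309 m/s.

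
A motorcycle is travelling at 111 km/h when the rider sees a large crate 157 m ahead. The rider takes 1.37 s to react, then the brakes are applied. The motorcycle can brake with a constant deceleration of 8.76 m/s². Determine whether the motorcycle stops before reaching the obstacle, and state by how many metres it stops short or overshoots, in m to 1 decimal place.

Yes — it stops 60.5 m short of the obstacle

111 km/h ÷ 3.6 = 30.8333 m/s.
Reaction distance = 30.8333 × 1.37 = 42.242 m.
Braking distance = v²/(2a) = 950.692 / 17.520 = 54.263 m.
Total stopping distance = 42.242 + 54.263 = 96.505 m, vs 157 m available — it stops with 157 − 96.505 = 60.495 m to spare.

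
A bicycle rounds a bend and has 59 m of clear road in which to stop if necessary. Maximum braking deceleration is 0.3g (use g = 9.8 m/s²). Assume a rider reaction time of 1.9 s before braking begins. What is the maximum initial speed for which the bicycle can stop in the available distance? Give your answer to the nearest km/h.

Maximum speed ≈ 50 km/h

a = 0.3 × 9.8 = 2.940 m/s².
Stopping distance: v·t_r + v²/(2a) = 59 with t_r = 1.9 s and a = 2.940 m/s².
So v² + 11.172 v − 346.92 = 0.
Positive root: v = −a·t_r + √((a·t_r)² + 2a·d) = −5.586 + √(31.203 + 346.92) = 13.8594 m/s.
13.8594 m/s × 3.6 = 49.894 km/h.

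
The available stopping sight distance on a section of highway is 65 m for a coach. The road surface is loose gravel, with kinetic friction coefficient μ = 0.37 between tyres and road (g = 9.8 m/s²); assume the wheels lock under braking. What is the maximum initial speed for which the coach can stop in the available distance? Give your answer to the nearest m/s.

a = μg = 0.37 × 9.8 = 3.626 m/s².
v²/(2a) = d ⇒ v = √(2 × 3.626 × 65) = √471.38 = 21.7113 m/s.

Maximum speed ≈ 22 m/s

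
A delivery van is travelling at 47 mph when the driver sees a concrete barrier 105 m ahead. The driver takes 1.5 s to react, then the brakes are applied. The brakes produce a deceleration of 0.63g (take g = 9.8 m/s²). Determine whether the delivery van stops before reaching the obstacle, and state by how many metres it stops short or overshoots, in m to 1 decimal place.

47 mph × 0.44704 = 21.0109 m/s.
a = 0.63 × 9.8 = 6.174 m/s².
Reaction distance = 21.0109 × 1.5 = 31.516 m.
Braking distance = v²/(2a) = 441.458 / 12.348 = 35.751 m.
Total stopping distance = 31.516 + 35.751 = 67.267 m, vs 105 m available — it stops with 105 − 67.267 = 37.733 m to spare.

Yes — it stops 37.7 m short of the obstacle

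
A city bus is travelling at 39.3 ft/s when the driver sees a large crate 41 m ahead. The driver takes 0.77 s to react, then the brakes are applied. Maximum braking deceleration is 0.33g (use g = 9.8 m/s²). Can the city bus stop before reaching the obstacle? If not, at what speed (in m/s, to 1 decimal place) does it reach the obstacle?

Yes — it stops about 9.6 m short of the obstacle, so it never reaches it

39.3 ft/s × 0.3048 = 11.9786 m/s.
a = 0.33 × 9.8 = 3.234 m/s².
Reaction distance = 11.9786 × 0.77 = 9.224 m.
Braking distance = v²/(2a) = 143.487 / 6.468 = 22.184 m.
Total stopping distance = 9.224 + 22.184 = 31.408 m, vs 41 m available — it stops with 41 − 31.408 = 9.592 m to spare.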